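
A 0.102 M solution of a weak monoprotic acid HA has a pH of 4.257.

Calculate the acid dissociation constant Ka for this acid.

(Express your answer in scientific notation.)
K_a = 3.00e-08

[H⁺] = 10^(−pH) = 10^(−4.257) = 5.534e-05 M. For HA ⇌ H⁺ + A⁻, Ka = x²/(C − x) = (5.534e-05)²/(0.102 − 5.534e-05) = 3.00e-08.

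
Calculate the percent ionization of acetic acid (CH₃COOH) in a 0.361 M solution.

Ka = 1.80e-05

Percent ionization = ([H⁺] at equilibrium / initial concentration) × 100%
Percent ionization = 0.704%

Let x = [H⁺]. Ka = x²/(C - x) ⇒ x² + (1.80e-05)x - (1.80e-05)(0.361) = 0. x = 2.5401e-03. Percent = (2.5401e-03/0.361) × 100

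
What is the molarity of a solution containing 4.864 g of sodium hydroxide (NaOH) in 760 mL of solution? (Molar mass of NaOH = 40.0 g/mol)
Moles of NaOH = 4.864 g ÷ 40.0 g/mol = 0.1216 mol
Volume = 760 mL = 0.76 L
Molarity = 0.1216 mol ÷ 0.76 L = 0.16 M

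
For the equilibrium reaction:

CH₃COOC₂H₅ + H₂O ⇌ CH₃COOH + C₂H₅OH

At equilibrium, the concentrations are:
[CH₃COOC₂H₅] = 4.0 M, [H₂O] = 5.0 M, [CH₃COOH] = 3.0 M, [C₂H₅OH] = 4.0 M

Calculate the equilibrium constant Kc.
K_c = 0.6000

Kc = ([CH₃COOH] × [C₂H₅OH]) / ([CH₃COOC₂H₅] × [H₂O])
   = ((3.0)·(4.0)) / ((4.0)·(5.0))
   = 12 / 20 = 0.6000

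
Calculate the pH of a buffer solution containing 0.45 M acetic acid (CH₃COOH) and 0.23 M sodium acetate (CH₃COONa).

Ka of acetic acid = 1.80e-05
pH = 4.45

pKa = -log(1.80e-05) = 4.74. pH = pKa + log([A⁻]/[HA]) = 4.74 + log(0.23/0.45)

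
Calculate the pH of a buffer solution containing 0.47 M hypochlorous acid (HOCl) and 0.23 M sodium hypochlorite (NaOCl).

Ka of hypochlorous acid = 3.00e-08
pH = 7.21

pKa = -log(3.00e-08) = 7.52. pH = pKa + log([A⁻]/[HA]) = 7.52 + log(0.23/0.47)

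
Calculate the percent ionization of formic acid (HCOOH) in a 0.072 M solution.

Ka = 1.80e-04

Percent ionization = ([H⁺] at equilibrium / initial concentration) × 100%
Percent ionization = 4.88%

Let x = [H⁺]. Ka = x²/(C - x) ⇒ x² + (1.80e-04)x - (1.80e-04)(0.072) = 0. x = 3.5111e-03. Percent = (3.5111e-03/0.072) × 100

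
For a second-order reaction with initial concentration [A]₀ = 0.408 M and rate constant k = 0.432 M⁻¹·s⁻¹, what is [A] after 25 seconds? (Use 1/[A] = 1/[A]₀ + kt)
0.0755 M

1/[A] = 1/[A]₀ + k·t = 1/0.408 + (0.432)·(25) = 2.4510 + 10.8000 = 13.2510
[A] = 1/13.2510 = 0.0755 M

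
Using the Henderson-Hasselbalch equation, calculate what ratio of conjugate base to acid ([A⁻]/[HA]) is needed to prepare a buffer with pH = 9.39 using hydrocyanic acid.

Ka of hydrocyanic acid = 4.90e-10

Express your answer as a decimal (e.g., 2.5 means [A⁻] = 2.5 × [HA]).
[A⁻]/[HA] = 1.203

pKa = −log(4.90e-10) = 9.3098. pH = pKa + log([A⁻]/[HA]). 9.39 = 9.3098 + log(ratio). log(ratio) = 9.39 − 9.3098 = 0.0802. ratio = 10^(0.0802) = 1.203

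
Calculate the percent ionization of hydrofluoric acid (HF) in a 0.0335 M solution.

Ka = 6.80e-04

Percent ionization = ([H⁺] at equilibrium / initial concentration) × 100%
Percent ionization = 13.3%

Let x = [H⁺]. Ka = x²/(C - x) ⇒ x² + (6.80e-04)x - (6.80e-04)(0.0335) = 0. x = 4.4449e-03. Percent = (4.4449e-03/0.0335) × 100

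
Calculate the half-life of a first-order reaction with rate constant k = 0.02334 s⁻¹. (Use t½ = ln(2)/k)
29.70 s

t½ = ln(2)/k = 0.6931/0.02334 = 29.70 s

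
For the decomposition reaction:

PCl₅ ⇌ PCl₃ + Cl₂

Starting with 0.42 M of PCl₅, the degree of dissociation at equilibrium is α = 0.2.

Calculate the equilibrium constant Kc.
K_c = 0.0210

x = α·[A]₀ = 0.2 × 0.42 = 0.084 M dissociated.
At eq: [PCl₅] = 0.42 − 0.084 = 0.336 M; [PCl₃] = [Cl₂] = x = 0.084 M.
Kc = [PCl₃][Cl₂]/[PCl₅] = (0.084)²/0.336 = 0.021.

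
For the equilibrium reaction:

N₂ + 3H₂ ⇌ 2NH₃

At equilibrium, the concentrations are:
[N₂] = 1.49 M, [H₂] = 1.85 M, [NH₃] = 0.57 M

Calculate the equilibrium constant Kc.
K_c = 0.0344

Kc = ([NH₃]^2) / ([N₂] × [H₂]^3)
   = ((0.57)^2) / ((1.49)·(1.85)^3)
   = 0.3249 / 9.4341 = 0.0344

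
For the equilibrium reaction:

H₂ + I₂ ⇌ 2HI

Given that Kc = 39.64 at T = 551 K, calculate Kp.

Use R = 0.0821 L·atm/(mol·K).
K_p = 39.6400

Δn = (moles gaseous products) − (moles gaseous reactants) = 0
T = 551 K; RT = 0.0821 × 551 = 45.2371
Kp = Kc·(RT)^Δn = 39.64 × (45.2371)^0 = 39.64 × 1 = 39.6400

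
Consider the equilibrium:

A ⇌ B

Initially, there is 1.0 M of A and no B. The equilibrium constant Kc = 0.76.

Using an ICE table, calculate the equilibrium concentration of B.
[B] = 0.432 M

ICE: [A] = 1.0 − x, [B] = x.
Kc = x/(1.0 − x) = 0.76 ⇒ x = 0.76·1.0/(1 + 0.76) = 0.76/1.76 = 0.4318.
[B] = x = 0.432 M.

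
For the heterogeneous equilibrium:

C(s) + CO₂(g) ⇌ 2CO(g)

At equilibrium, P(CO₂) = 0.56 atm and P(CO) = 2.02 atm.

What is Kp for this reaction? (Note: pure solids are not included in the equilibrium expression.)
K_p = 7.286

Solid C is excluded.
Kp = P(CO)²/P(CO₂) = (2.02)²/0.56 = 4.08/0.56 = 7.286.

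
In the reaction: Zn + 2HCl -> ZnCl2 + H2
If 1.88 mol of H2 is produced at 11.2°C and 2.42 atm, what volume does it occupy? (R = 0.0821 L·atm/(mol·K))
T = 11.2°C + 273.15 = 284.35 K
V = nRT/P = (1.88 × 0.0821 × 284.35) / 2.42
V = 18.14 L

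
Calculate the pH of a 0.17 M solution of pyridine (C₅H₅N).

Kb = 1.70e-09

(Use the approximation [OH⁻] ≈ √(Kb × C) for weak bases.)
pH = 9.23

[OH⁻] = √(Kb × C) = √(1.70e-09 × 0.17) = 1.7000e-05. pOH = 4.77, pH = 14 - pOH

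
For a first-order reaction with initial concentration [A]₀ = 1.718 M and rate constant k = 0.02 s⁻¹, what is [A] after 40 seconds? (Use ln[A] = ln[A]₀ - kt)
0.7719 M

ln[A] = ln[A]₀ - k·t = ln(1.718) - (0.02)·(40) = 0.5412 - 0.8000 = -0.2588
[A] = e^(-0.2588) = 0.7719 M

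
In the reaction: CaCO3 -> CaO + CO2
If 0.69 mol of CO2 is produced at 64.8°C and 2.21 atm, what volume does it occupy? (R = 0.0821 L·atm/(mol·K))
T = 64.8°C + 273.15 = 337.95 K
V = nRT/P = (0.69 × 0.0821 × 337.95) / 2.21
V = 8.66 L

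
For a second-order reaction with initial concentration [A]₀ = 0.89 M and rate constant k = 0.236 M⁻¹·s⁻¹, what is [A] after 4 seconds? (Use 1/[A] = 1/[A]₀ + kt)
0.4837 M

1/[A] = 1/[A]₀ + k·t = 1/0.89 + (0.236)·(4) = 1.1236 + 0.9440 = 2.0676
[A] = 1/2.0676 = 0.4837 M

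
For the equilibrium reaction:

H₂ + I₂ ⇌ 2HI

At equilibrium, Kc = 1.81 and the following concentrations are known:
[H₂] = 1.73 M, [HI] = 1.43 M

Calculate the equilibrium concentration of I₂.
[I₂] = 0.6531 M

Kc = ([HI]^2) / ([H₂] × [I₂]) = 1.81
[I₂]^1 = (product terms)/(Kc · other reactant terms) = 2.0449 / (1.81 · 1.73) = 0.65305
[I₂] = 0.6531 M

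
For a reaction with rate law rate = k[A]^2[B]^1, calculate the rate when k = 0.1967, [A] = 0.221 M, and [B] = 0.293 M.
0.002815 M/s

rate = k·[A]^2·[B]^1 = 0.1967·(0.221)^2·(0.293)^1 = 0.1967·0.048841·0.293 = 0.002815 M/s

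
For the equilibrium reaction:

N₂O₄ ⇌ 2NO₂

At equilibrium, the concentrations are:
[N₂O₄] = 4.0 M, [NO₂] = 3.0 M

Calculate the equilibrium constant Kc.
K_c = 2.2500

Kc = ([NO₂]^2) / ([N₂O₄])
   = ((3.0)^2) / ((4.0))
   = 9 / 4 = 2.2500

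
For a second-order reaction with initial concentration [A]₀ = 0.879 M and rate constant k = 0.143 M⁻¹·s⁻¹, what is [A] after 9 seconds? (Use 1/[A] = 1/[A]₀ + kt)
0.4124 M

1/[A] = 1/[A]₀ + k·t = 1/0.879 + (0.143)·(9) = 1.1377 + 1.2870 = 2.4247
[A] = 1/2.4247 = 0.4124 M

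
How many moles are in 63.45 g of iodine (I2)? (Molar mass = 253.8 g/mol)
Moles = 63.45 g ÷ 253.8 g/mol = 0.25 mol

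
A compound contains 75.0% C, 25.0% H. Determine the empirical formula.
Moles of C = 75.0 g / 12.01 g/mol = 6.245 mol
Moles of H = 25.0 g / 1.008 g/mol = 24.802 mol

Smallest moles = 6.245
Divide all by smallest:
C: 6.245 / 6.245 = 1.00
H: 24.802 / 6.245 = 3.97

Empirical formula: CH4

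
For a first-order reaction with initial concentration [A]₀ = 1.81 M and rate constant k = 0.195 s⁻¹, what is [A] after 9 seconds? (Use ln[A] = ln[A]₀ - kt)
0.3130 M

ln[A] = ln[A]₀ - k·t = ln(1.81) - (0.195)·(9) = 0.5933 - 1.7550 = -1.1617
[A] = e^(-1.1617) = 0.3130 M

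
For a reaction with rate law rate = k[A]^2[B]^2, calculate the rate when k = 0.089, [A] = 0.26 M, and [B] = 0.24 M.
0.0003465 M/s

rate = k·[A]^2·[B]^2 = 0.089·(0.26)^2·(0.24)^2 = 0.089·0.0676·0.0576 = 0.0003465 M/s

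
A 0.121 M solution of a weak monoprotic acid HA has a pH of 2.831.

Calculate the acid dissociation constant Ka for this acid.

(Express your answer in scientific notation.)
K_a = 1.82e-05

[H⁺] = 10^(−pH) = 10^(−2.831) = 1.476e-03 M. For HA ⇌ H⁺ + A⁻, Ka = x²/(C − x) = (1.476e-03)²/(0.121 − 1.476e-03) = 1.82e-05.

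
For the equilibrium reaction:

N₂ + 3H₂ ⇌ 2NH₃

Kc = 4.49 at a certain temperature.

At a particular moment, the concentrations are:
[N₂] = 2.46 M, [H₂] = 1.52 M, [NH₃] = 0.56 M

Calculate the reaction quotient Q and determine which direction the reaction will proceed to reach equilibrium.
Q = 0.036, Q < K, reaction proceeds forward (toward products)

Q = ([NH₃]^2) / ([N₂] × [H₂]^3)
  = ((0.56)^2) / ((2.46)·(1.52)^3) = 0.3136/8.639 = 0.0363
Since Q = 0.0363 < Kc = 4.49, the reaction proceeds forward (toward products) to reach equilibrium.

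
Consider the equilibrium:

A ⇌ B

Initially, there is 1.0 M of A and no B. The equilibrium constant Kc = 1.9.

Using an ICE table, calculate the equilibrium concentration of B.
[B] = 0.655 M

ICE: [A] = 1.0 − x, [B] = x.
Kc = x/(1.0 − x) = 1.9 ⇒ x = 1.9·1.0/(1 + 1.9) = 1.9/2.9 = 0.6552.
[B] = x = 0.655 M.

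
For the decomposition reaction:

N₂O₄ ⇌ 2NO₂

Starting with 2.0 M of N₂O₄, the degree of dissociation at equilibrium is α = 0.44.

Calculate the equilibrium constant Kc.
K_c = 2.7657

x = α·[A]₀ = 0.44 × 2.0 = 0.88 M dissociated.
At eq: [N₂O₄] = 2.0 − 0.88 = 1.12 M; [NO₂] = 2x = 1.76 M.
Kc = [NO₂]²/[N₂O₄] = (1.76)²/1.12 = 2.766.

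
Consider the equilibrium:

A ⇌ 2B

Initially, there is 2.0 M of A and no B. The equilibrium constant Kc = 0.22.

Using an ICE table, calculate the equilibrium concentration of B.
[B] = 0.611 M

ICE: [A] = 2.0 − x, [B] = 2x.
Kc = (2x)²/(2.0 − x) = 0.22 ⇒ 4x² + 0.22x − 0.44 = 0.
x = (−0.22 + √(0.22² + 4·4·0.44))/(2·4) = (−0.22 + √7.0884)/8 = 0.3053.
[B] = 2x = 0.611 M.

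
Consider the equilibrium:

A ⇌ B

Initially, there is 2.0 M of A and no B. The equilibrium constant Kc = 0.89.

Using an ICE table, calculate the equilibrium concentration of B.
[B] = 0.942 M

ICE: [A] = 2.0 − x, [B] = x.
Kc = x/(2.0 − x) = 0.89 ⇒ x = 0.89·2.0/(1 + 0.89) = 1.78/1.89 = 0.9418.
[B] = x = 0.942 M.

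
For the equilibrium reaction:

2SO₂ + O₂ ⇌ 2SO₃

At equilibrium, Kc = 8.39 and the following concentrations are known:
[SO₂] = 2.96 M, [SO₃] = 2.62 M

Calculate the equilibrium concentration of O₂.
[O₂] = 0.0934 M

Kc = ([SO₃]^2) / ([SO₂]^2 × [O₂]) = 8.39
[O₂]^1 = (product terms)/(Kc · other reactant terms) = 6.8644 / (8.39 · 8.7616) = 0.093381
[O₂] = 0.0934 M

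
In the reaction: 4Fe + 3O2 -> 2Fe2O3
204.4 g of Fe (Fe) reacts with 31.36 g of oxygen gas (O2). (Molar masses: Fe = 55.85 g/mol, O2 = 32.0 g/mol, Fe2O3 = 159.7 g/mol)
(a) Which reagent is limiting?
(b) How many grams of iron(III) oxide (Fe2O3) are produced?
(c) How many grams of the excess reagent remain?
(a) O2, (b) 104.3 g, (c) 131.4 g

Moles of Fe = 204.4 g ÷ 55.85 g/mol = 3.6598 mol
Moles of O2 = 31.36 g ÷ 32.0 g/mol = 0.98 mol
Moles ÷ coefficient: Fe: 3.6598/4 = 0.915, O2: 0.98/3 = 0.3267
(a) O2 has the smaller value, so O2 is the limiting reagent.
(b) Moles of Fe2O3 = 0.98 mol O2 × (2/3) = 0.653333 mol; mass = 0.653333 mol × 159.7 g/mol = 104.3 g
(c) Fe consumed = 0.98 × (4/3) = 1.30667 mol; remaining = 3.6598 − 1.30667 = 2.35314 mol; mass = 2.35314 mol × 55.85 g/mol = 131.4 g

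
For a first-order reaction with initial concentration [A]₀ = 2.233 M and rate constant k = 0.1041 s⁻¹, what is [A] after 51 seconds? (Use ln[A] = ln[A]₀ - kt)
0.0110 M

ln[A] = ln[A]₀ - k·t = ln(2.233) - (0.1041)·(51) = 0.8033 - 5.3091 = -4.5058
[A] = e^(-4.5058) = 0.0110 M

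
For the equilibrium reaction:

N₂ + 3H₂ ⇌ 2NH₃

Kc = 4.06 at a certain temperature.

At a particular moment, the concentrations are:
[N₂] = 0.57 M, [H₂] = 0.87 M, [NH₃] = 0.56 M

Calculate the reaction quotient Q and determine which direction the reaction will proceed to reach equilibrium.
Q = 0.835, Q < K, reaction proceeds forward (toward products)

Q = ([NH₃]^2) / ([N₂] × [H₂]^3)
  = ((0.56)^2) / ((0.57)·(0.87)^3) = 0.3136/0.37535 = 0.8355
Since Q = 0.8355 < Kc = 4.06, the reaction proceeds forward (toward products) to reach equilibrium.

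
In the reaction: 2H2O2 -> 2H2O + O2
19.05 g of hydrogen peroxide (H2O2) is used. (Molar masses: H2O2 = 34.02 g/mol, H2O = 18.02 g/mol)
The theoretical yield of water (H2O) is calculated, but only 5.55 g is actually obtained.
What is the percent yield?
Moles of H2O2 = 19.05 g ÷ 34.02 g/mol = 0.559965 mol
Mole ratio: 2 mol H2O / 2 mol H2O2
Moles of H2O = 0.559965 × (2/2) = 0.559965 mol
Theoretical yield = 0.559965 mol × 18.02 g/mol = 10.091 g
Actual yield = 5.55 g
Percent yield = (5.55 / 10.091) × 100% = 55.0%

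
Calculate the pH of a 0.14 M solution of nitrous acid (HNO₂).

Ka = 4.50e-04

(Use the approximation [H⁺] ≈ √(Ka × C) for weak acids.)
pH = 2.10

[H⁺] = √(Ka × C) = √(4.50e-04 × 0.14) = 7.9373e-03. pH = -log(7.9373e-03)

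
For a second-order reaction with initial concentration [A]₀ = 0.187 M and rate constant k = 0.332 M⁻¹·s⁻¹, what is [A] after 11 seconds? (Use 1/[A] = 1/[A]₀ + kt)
0.1111 M

1/[A] = 1/[A]₀ + k·t = 1/0.187 + (0.332)·(11) = 5.3476 + 3.6520 = 8.9996
[A] = 1/8.9996 = 0.1111 M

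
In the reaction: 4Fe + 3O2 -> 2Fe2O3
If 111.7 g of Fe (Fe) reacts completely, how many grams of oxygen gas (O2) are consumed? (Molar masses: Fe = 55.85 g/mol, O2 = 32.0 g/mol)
Moles of Fe = 111.7 g ÷ 55.85 g/mol = 2 mol
Mole ratio: 3 mol O2 / 4 mol Fe
Moles of O2 = 2 × (3/4) = 1.5 mol
Mass of O2 = 1.5 mol × 32.0 g/mol = 48 g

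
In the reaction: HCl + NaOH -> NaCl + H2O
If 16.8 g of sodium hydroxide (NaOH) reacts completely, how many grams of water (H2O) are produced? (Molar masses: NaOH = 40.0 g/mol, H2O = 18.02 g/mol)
Moles of NaOH = 16.8 g ÷ 40.0 g/mol = 0.42 mol
Mole ratio: 1 mol H2O / 1 mol NaOH
Moles of H2O = 0.42 × (1/1) = 0.42 mol
Mass of H2O = 0.42 mol × 18.02 g/mol = 7.568 g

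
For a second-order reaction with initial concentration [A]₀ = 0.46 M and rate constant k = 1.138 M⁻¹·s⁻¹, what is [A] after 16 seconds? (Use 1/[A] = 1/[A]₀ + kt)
0.0491 M

1/[A] = 1/[A]₀ + k·t = 1/0.46 + (1.138)·(16) = 2.1739 + 18.2080 = 20.3819
[A] = 1/20.3819 = 0.0491 M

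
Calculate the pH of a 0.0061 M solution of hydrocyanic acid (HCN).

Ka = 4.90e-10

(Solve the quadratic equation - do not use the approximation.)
pH = 5.76

x² + Ka×x - Ka×C = 0. Using quadratic formula: [H⁺] = 1.7286e-06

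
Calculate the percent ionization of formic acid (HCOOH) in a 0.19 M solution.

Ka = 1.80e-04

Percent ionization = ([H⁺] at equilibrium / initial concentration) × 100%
Percent ionization = 3.03%

Let x = [H⁺]. Ka = x²/(C - x) ⇒ x² + (1.80e-04)x - (1.80e-04)(0.19) = 0. x = 5.7588e-03. Percent = (5.7588e-03/0.19) × 100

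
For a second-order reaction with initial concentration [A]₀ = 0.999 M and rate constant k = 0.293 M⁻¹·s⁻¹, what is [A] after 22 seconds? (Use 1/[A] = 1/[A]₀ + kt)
0.1343 M

1/[A] = 1/[A]₀ + k·t = 1/0.999 + (0.293)·(22) = 1.0010 + 6.4460 = 7.4470
[A] = 1/7.4470 = 0.1343 M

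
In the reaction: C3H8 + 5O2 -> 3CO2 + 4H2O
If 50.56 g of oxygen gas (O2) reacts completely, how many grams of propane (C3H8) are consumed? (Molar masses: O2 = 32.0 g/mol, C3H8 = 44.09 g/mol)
Moles of O2 = 50.56 g ÷ 32.0 g/mol = 1.58 mol
Mole ratio: 1 mol C3H8 / 5 mol O2
Moles of C3H8 = 1.58 × (1/5) = 0.316 mol
Mass of C3H8 = 0.316 mol × 44.09 g/mol = 13.93 g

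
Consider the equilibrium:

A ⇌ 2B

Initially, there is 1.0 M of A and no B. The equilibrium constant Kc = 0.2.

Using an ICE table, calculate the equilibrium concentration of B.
[B] = 0.400 M

ICE: [A] = 1.0 − x, [B] = 2x.
Kc = (2x)²/(1.0 − x) = 0.2 ⇒ 4x² + 0.2x − 0.2 = 0.
x = (−0.2 + √(0.2² + 4·4·0.2))/(2·4) = (−0.2 + √3.24)/8 = 0.2.
[B] = 2x = 0.400 M.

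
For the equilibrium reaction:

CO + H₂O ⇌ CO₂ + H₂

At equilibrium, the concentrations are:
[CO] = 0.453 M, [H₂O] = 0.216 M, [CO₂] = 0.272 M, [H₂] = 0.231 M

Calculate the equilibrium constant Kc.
K_c = 0.6421

Kc = ([CO₂] × [H₂]) / ([CO] × [H₂O])
   = ((0.272)·(0.231)) / ((0.453)·(0.216))
   = 0.062832 / 0.097848 = 0.6421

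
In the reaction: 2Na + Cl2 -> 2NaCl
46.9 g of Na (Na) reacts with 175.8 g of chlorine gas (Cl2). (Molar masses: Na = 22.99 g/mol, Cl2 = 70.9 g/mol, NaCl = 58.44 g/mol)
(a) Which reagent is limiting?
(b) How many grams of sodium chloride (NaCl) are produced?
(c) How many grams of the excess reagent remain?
(a) Na, (b) 119.2 g, (c) 103.5 g

Moles of Na = 46.9 g ÷ 22.99 g/mol = 2.04002 mol
Moles of Cl2 = 175.8 g ÷ 70.9 g/mol = 2.47955 mol
Moles ÷ coefficient: Na: 2.04002/2 = 1.02, Cl2: 2.47955/1 = 2.48
(a) Na has the smaller value, so Na is the limiting reagent.
(b) Moles of NaCl = 2.04002 mol Na × (2/2) = 2.04002 mol; mass = 2.04002 mol × 58.44 g/mol = 119.2 g
(c) Cl2 consumed = 2.04002 × (1/2) = 1.02001 mol; remaining = 2.47955 − 1.02001 = 1.45954 mol; mass = 1.45954 mol × 70.9 g/mol = 103.5 g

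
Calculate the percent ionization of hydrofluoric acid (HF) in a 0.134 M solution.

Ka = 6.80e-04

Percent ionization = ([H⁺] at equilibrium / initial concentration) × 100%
Percent ionization = 6.87%

Let x = [H⁺]. Ka = x²/(C - x) ⇒ x² + (6.80e-04)x - (6.80e-04)(0.134) = 0. x = 9.2117e-03. Percent = (9.2117e-03/0.134) × 100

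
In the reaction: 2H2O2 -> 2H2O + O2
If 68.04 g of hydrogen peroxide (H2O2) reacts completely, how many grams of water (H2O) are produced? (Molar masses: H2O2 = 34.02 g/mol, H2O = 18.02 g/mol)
Moles of H2O2 = 68.04 g ÷ 34.02 g/mol = 2 mol
Mole ratio: 2 mol H2O / 2 mol H2O2
Moles of H2O = 2 × (2/2) = 2 mol
Mass of H2O = 2 mol × 18.02 g/mol = 36.04 g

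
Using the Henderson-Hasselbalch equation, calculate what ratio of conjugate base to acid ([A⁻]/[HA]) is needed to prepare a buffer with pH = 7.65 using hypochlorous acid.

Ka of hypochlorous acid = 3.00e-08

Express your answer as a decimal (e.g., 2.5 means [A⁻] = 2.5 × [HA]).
[A⁻]/[HA] = 1.340

pKa = −log(3.00e-08) = 7.5229. pH = pKa + log([A⁻]/[HA]). 7.65 = 7.5229 + log(ratio). log(ratio) = 7.65 − 7.5229 = 0.1271. ratio = 10^(0.1271) = 1.340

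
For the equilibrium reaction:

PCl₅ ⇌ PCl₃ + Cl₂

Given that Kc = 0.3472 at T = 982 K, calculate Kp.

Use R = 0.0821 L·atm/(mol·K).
K_p = 27.9920

Δn = (moles gaseous products) − (moles gaseous reactants) = 1
T = 982 K; RT = 0.0821 × 982 = 80.6222
Kp = Kc·(RT)^Δn = 0.3472 × (80.6222)^1 = 0.3472 × 80.6222 = 27.9920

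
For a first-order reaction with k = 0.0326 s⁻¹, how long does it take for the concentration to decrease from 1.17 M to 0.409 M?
32.24 s

From ln[A] = ln[A]₀ - k·t: t = ln([A]₀/[A])/k = ln(1.17/0.409)/0.0326 = ln(2.8606)/0.0326 = 1.0510/0.0326 = 32.24 s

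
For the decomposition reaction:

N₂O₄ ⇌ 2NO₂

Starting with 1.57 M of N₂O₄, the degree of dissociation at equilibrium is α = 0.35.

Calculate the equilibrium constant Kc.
K_c = 1.1835

x = α·[A]₀ = 0.35 × 1.57 = 0.5495 M dissociated.
At eq: [N₂O₄] = 1.57 − 0.5495 = 1.021 M; [NO₂] = 2x = 1.099 M.
Kc = [NO₂]²/[N₂O₄] = (1.099)²/1.021 = 1.184.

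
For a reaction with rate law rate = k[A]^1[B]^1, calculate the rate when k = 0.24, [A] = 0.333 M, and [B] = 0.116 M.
0.009271 M/s

rate = k·[A]^1·[B]^1 = 0.24·(0.333)^1·(0.116)^1 = 0.24·0.333·0.116 = 0.009271 M/s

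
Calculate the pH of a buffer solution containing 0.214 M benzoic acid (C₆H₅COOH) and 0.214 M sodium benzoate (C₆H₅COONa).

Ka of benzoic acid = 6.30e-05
pH = 4.20

pKa = -log(6.30e-05) = 4.20. pH = pKa + log([A⁻]/[HA]) = 4.20 + log(0.214/0.214)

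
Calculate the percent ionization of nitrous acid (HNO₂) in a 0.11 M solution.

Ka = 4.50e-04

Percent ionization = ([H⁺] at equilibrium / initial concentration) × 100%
Percent ionization = 6.19%

Let x = [H⁺]. Ka = x²/(C - x) ⇒ x² + (4.50e-04)x - (4.50e-04)(0.11) = 0. x = 6.8142e-03. Percent = (6.8142e-03/0.11) × 100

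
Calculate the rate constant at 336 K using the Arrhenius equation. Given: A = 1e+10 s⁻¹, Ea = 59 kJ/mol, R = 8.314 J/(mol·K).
6.72e+00 s⁻¹

k = A·exp(-Ea/(R·T)) = 1e+10·exp(-59000/(8.314·336)) = 1e+10·exp(-21.1204) = 1e+10·6.7223e-10 = 6.72e+00 s⁻¹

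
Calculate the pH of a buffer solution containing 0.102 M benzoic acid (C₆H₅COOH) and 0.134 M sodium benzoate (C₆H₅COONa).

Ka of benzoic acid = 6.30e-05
pH = 4.32

pKa = -log(6.30e-05) = 4.20. pH = pKa + log([A⁻]/[HA]) = 4.20 + log(0.134/0.102)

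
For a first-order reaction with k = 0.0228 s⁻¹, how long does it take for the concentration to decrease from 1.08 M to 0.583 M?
27.04 s

From ln[A] = ln[A]₀ - k·t: t = ln([A]₀/[A])/k = ln(1.08/0.583)/0.0228 = ln(1.8525)/0.0228 = 0.6165/0.0228 = 27.04 s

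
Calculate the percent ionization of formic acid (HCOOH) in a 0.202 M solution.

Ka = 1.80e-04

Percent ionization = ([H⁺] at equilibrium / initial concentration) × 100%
Percent ionization = 2.94%

Let x = [H⁺]. Ka = x²/(C - x) ⇒ x² + (1.80e-04)x - (1.80e-04)(0.202) = 0. x = 5.9406e-03. Percent = (5.9406e-03/0.202) × 100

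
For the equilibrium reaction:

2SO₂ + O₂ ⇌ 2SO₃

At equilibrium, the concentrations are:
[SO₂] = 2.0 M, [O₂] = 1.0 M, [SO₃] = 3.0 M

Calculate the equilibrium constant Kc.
K_c = 2.2500

Kc = ([SO₃]^2) / ([SO₂]^2 × [O₂])
   = ((3.0)^2) / ((2.0)^2·(1.0))
   = 9 / 4 = 2.2500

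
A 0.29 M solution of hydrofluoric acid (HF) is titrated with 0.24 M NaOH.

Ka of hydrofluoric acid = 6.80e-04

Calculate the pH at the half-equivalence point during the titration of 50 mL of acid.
pH = pKa = 3.17

At the half-equivalence point, [HA] = [A⁻], so by Henderson–Hasselbalch pH = pKa + log(1) = pKa.
pKa = −log(6.80e-04) = 3.17.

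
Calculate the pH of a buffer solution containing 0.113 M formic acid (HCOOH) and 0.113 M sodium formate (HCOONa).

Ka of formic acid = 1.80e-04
pH = 3.74

pKa = -log(1.80e-04) = 3.74. pH = pKa + log([A⁻]/[HA]) = 3.74 + log(0.113/0.113)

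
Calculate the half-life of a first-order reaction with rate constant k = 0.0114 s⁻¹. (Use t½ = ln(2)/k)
60.80 s

t½ = ln(2)/k = 0.6931/0.0114 = 60.80 s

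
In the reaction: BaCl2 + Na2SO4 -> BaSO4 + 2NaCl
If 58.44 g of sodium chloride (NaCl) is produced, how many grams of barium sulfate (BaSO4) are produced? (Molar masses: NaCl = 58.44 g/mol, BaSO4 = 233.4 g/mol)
Moles of NaCl = 58.44 g ÷ 58.44 g/mol = 1 mol
Mole ratio: 1 mol BaSO4 / 2 mol NaCl
Moles of BaSO4 = 1 × (1/2) = 0.5 mol
Mass of BaSO4 = 0.5 mol × 233.4 g/mol = 116.7 g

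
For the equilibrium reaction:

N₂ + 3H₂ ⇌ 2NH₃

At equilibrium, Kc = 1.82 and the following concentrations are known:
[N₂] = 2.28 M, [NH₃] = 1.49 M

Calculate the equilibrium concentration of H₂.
[H₂] = 0.8118 M

Kc = ([NH₃]^2) / ([N₂] × [H₂]^3) = 1.82
[H₂]^3 = (product terms)/(Kc · other reactant terms) = 2.2201 / (1.82 · 2.28) = 0.53502
[H₂] = (0.53502)^(1/3) = 0.8118 M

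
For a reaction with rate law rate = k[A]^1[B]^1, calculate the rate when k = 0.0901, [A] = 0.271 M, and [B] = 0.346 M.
0.008448 M/s

rate = k·[A]^1·[B]^1 = 0.0901·(0.271)^1·(0.346)^1 = 0.0901·0.271·0.346 = 0.008448 M/s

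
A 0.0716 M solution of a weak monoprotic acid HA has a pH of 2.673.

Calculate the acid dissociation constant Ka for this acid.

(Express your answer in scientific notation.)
K_a = 6.49e-05

[H⁺] = 10^(−pH) = 10^(−2.673) = 2.123e-03 M. For HA ⇌ H⁺ + A⁻, Ka = x²/(C − x) = (2.123e-03)²/(0.0716 − 2.123e-03) = 6.49e-05.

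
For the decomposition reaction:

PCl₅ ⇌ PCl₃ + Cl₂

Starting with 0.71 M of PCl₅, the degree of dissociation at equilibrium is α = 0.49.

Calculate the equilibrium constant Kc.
K_c = 0.3343

x = α·[A]₀ = 0.49 × 0.71 = 0.3479 M dissociated.
At eq: [PCl₅] = 0.71 − 0.3479 = 0.3621 M; [PCl₃] = [Cl₂] = x = 0.3479 M.
Kc = [PCl₃][Cl₂]/[PCl₅] = (0.3479)²/0.3621 = 0.3343.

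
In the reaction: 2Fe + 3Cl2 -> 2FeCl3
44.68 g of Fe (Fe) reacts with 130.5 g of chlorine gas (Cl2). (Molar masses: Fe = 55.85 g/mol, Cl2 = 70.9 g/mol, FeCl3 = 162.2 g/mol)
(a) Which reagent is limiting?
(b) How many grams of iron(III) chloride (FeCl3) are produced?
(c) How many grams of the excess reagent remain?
(a) Fe, (b) 129.8 g, (c) 45.42 g

Moles of Fe = 44.68 g ÷ 55.85 g/mol = 0.8 mol
Moles of Cl2 = 130.5 g ÷ 70.9 g/mol = 1.84062 mol
Moles ÷ coefficient: Fe: 0.8/2 = 0.4, Cl2: 1.84062/3 = 0.6135
(a) Fe has the smaller value, so Fe is the limiting reagent.
(b) Moles of FeCl3 = 0.8 mol Fe × (2/2) = 0.8 mol; mass = 0.8 mol × 162.2 g/mol = 129.8 g
(c) Cl2 consumed = 0.8 × (3/2) = 1.2 mol; remaining = 1.84062 − 1.2 = 0.640621 mol; mass = 0.640621 mol × 70.9 g/mol = 45.42 g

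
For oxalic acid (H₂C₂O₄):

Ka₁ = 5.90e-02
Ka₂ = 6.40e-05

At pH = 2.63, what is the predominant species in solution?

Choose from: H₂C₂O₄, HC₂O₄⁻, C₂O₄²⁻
HC₂O₄⁻

pKa1 = 1.23, pKa2 = 4.19. Each pKa is the crossover between adjacent species; pH = 2.63 lies in the region where HC₂O₄⁻ predominates.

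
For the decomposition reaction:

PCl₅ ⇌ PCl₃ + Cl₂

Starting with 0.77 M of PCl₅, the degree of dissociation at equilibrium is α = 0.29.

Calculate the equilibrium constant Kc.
K_c = 0.0912

x = α·[A]₀ = 0.29 × 0.77 = 0.2233 M dissociated.
At eq: [PCl₅] = 0.77 − 0.2233 = 0.5467 M; [PCl₃] = [Cl₂] = x = 0.2233 M.
Kc = [PCl₃][Cl₂]/[PCl₅] = (0.2233)²/0.5467 = 0.09121.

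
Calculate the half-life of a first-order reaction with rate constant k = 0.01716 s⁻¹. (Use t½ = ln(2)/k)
40.39 s

t½ = ln(2)/k = 0.6931/0.01716 = 40.39 s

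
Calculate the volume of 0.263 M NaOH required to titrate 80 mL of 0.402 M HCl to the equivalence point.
V_{base} = 122.3 mL

At equivalence: moles acid = moles base.
moles HCl = 0.402 M × 0.08 L = 0.03216 mol
V_NaOH = 0.03216 mol ÷ 0.263 M = 0.1223 L = 122.3 mL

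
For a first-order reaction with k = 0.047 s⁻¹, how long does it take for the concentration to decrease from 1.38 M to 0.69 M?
14.75 s

From ln[A] = ln[A]₀ - k·t: t = ln([A]₀/[A])/k = ln(1.38/0.69)/0.047 = ln(2.0000)/0.047 = 0.6931/0.047 = 14.75 s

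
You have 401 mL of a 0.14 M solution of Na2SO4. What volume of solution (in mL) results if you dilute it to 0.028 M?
Using M₁V₁ = M₂V₂:
0.14 × 401 = 0.028 × V₂
V₂ = (0.14 × 401) / 0.028 = 2005 mL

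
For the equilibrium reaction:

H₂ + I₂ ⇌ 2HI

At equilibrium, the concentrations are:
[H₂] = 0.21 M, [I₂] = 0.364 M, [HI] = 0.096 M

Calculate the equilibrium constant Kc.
K_c = 0.1206

Kc = ([HI]^2) / ([H₂] × [I₂])
   = ((0.096)^2) / ((0.21)·(0.364))
   = 0.009216 / 0.07644 = 0.1206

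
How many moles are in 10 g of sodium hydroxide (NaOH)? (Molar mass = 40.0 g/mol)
Moles = 10 g ÷ 40.0 g/mol = 0.25 mol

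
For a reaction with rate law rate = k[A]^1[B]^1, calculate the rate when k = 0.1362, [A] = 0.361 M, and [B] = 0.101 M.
0.004966 M/s

rate = k·[A]^1·[B]^1 = 0.1362·(0.361)^1·(0.101)^1 = 0.1362·0.361·0.101 = 0.004966 M/s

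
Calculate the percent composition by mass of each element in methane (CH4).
C: 74.88%, H: 25.14%

Molar mass of CH4 = 16.04 g/mol
% C = (1 × 12.01) / 16.04 × 100% = 12.01 / 16.04 × 100% = 74.88%
% H = (4 × 1.008) / 16.04 × 100% = 4.032 / 16.04 × 100% = 25.14%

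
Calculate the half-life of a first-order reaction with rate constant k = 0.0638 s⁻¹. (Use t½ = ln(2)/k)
10.86 s

t½ = ln(2)/k = 0.6931/0.0638 = 10.86 s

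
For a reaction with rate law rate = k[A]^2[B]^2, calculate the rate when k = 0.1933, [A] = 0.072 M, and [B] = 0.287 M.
8.254e-05 M/s

rate = k·[A]^2·[B]^2 = 0.1933·(0.072)^2·(0.287)^2 = 0.1933·0.005184·0.082369 = 8.254e-05 M/s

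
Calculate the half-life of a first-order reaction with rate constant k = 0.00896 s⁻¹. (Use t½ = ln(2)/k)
77.36 s

t½ = ln(2)/k = 0.6931/0.00896 = 77.36 s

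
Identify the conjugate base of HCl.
Conjugate base: Cl⁻

Conjugate acid-base pairs differ by one H⁺. Ka × Kb = Kw for a conjugate pair.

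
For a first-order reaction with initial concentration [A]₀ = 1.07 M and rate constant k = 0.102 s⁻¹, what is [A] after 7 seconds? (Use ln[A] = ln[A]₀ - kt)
0.5240 M

ln[A] = ln[A]₀ - k·t = ln(1.07) - (0.102)·(7) = 0.0677 - 0.7140 = -0.6463
[A] = e^(-0.6463) = 0.5240 M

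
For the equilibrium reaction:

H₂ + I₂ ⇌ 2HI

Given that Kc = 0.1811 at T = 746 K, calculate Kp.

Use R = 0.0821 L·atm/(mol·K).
K_p = 0.1811

Δn = (moles gaseous products) − (moles gaseous reactants) = 0
T = 746 K; RT = 0.0821 × 746 = 61.2466
Kp = Kc·(RT)^Δn = 0.1811 × (61.2466)^0 = 0.1811 × 1 = 0.1811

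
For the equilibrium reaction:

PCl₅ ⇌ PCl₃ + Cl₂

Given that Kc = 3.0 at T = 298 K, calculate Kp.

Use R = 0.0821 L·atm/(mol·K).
K_p = 73.3974

Δn = (moles gaseous products) − (moles gaseous reactants) = 1
T = 298 K; RT = 0.0821 × 298 = 24.4658
Kp = Kc·(RT)^Δn = 3.0 × (24.4658)^1 = 3.0 × 24.4658 = 73.3974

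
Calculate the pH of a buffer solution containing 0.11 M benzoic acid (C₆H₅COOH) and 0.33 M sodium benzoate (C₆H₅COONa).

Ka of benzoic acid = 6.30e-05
pH = 4.68

pKa = -log(6.30e-05) = 4.20. pH = pKa + log([A⁻]/[HA]) = 4.20 + log(0.33/0.11)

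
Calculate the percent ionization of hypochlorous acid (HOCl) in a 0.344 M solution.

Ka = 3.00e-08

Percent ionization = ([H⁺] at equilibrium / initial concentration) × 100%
Percent ionization = 0.0295%

Let x = [H⁺]. Ka = x²/(C - x) ⇒ x² + (3.00e-08)x - (3.00e-08)(0.344) = 0. x = 1.0157e-04. Percent = (1.0157e-04/0.344) × 100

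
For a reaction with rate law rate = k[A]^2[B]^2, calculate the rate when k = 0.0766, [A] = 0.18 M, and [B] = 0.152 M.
5.734e-05 M/s

rate = k·[A]^2·[B]^2 = 0.0766·(0.18)^2·(0.152)^2 = 0.0766·0.0324·0.023104 = 5.734e-05 M/s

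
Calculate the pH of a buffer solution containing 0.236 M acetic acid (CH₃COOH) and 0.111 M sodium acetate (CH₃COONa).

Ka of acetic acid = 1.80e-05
pH = 4.42

pKa = -log(1.80e-05) = 4.74. pH = pKa + log([A⁻]/[HA]) = 4.74 + log(0.111/0.236)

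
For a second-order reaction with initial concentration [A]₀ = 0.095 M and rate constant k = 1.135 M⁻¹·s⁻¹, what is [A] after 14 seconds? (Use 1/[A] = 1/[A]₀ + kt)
0.0379 M

1/[A] = 1/[A]₀ + k·t = 1/0.095 + (1.135)·(14) = 10.5263 + 15.8900 = 26.4163
[A] = 1/26.4163 = 0.0379 M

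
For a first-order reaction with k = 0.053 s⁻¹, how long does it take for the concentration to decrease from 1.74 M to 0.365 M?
29.47 s

From ln[A] = ln[A]₀ - k·t: t = ln([A]₀/[A])/k = ln(1.74/0.365)/0.053 = ln(4.7671)/0.053 = 1.5617/0.053 = 29.47 s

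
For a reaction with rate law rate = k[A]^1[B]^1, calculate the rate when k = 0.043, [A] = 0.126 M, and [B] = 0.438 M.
0.002373 M/s

rate = k·[A]^1·[B]^1 = 0.043·(0.126)^1·(0.438)^1 = 0.043·0.126·0.438 = 0.002373 M/s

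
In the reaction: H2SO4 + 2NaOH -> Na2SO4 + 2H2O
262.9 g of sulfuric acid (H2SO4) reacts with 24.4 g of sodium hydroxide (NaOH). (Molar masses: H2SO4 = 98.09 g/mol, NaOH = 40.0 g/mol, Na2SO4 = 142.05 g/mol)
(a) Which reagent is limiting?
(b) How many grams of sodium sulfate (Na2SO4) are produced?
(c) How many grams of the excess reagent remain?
(a) NaOH, (b) 43.33 g, (c) 233 g

Moles of H2SO4 = 262.9 g ÷ 98.09 g/mol = 2.68019 mol
Moles of NaOH = 24.4 g ÷ 40.0 g/mol = 0.61 mol
Moles ÷ coefficient: H2SO4: 2.68019/1 = 2.68, NaOH: 0.61/2 = 0.305
(a) NaOH has the smaller value, so NaOH is the limiting reagent.
(b) Moles of Na2SO4 = 0.61 mol NaOH × (1/2) = 0.305 mol; mass = 0.305 mol × 142.05 g/mol = 43.33 g
(c) H2SO4 consumed = 0.61 × (1/2) = 0.305 mol; remaining = 2.68019 − 0.305 = 2.37519 mol; mass = 2.37519 mol × 98.09 g/mol = 233 g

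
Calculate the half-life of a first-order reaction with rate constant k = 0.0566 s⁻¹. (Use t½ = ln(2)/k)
12.25 s

t½ = ln(2)/k = 0.6931/0.0566 = 12.25 s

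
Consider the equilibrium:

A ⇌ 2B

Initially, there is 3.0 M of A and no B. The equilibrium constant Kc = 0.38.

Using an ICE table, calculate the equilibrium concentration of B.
[B] = 0.977 M

ICE: [A] = 3.0 − x, [B] = 2x.
Kc = (2x)²/(3.0 − x) = 0.38 ⇒ 4x² + 0.38x − 1.14 = 0.
x = (−0.38 + √(0.38² + 4·4·1.14))/(2·4) = (−0.38 + √18.384)/8 = 0.48846.
[B] = 2x = 0.977 M.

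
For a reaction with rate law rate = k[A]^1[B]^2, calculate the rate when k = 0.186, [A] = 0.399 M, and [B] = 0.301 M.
0.006724 M/s

rate = k·[A]^1·[B]^2 = 0.186·(0.399)^1·(0.301)^2 = 0.186·0.399·0.090601 = 0.006724 M/s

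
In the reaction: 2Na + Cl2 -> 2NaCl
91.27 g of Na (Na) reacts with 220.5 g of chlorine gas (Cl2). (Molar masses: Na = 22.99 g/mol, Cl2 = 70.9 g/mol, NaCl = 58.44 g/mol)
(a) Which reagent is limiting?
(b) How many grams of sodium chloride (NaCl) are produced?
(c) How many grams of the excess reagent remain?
(a) Na, (b) 232 g, (c) 79.76 g

Moles of Na = 91.27 g ÷ 22.99 g/mol = 3.96999 mol
Moles of Cl2 = 220.5 g ÷ 70.9 g/mol = 3.11001 mol
Moles ÷ coefficient: Na: 3.96999/2 = 1.985, Cl2: 3.11001/1 = 3.11
(a) Na has the smaller value, so Na is the limiting reagent.
(b) Moles of NaCl = 3.96999 mol Na × (2/2) = 3.96999 mol; mass = 3.96999 mol × 58.44 g/mol = 232 g
(c) Cl2 consumed = 3.96999 × (1/2) = 1.98499 mol; remaining = 3.11001 − 1.98499 = 1.12502 mol; mass = 1.12502 mol × 70.9 g/mol = 79.76 g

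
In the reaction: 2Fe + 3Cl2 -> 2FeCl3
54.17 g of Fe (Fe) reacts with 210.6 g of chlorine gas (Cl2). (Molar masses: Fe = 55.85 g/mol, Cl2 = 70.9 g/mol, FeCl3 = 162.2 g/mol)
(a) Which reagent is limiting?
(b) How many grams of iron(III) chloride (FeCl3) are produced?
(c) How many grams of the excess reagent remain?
(a) Fe, (b) 157.3 g, (c) 107.4 g

Moles of Fe = 54.17 g ÷ 55.85 g/mol = 0.969919 mol
Moles of Cl2 = 210.6 g ÷ 70.9 g/mol = 2.97038 mol
Moles ÷ coefficient: Fe: 0.969919/2 = 0.485, Cl2: 2.97038/3 = 0.9901
(a) Fe has the smaller value, so Fe is the limiting reagent.
(b) Moles of FeCl3 = 0.969919 mol Fe × (2/2) = 0.969919 mol; mass = 0.969919 mol × 162.2 g/mol = 157.3 g
(c) Cl2 consumed = 0.969919 × (3/2) = 1.45488 mol; remaining = 2.97038 − 1.45488 = 1.5155 mol; mass = 1.5155 mol × 70.9 g/mol = 107.4 g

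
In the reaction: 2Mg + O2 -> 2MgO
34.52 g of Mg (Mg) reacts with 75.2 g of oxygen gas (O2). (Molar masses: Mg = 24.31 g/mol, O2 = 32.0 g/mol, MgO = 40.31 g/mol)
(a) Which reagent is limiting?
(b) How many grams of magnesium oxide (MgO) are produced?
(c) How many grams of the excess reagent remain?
(a) Mg, (b) 57.24 g, (c) 52.48 g

Moles of Mg = 34.52 g ÷ 24.31 g/mol = 1.41999 mol
Moles of O2 = 75.2 g ÷ 32.0 g/mol = 2.35 mol
Moles ÷ coefficient: Mg: 1.41999/2 = 0.71, O2: 2.35/1 = 2.35
(a) Mg has the smaller value, so Mg is the limiting reagent.
(b) Moles of MgO = 1.41999 mol Mg × (2/2) = 1.41999 mol; mass = 1.41999 mol × 40.31 g/mol = 57.24 g
(c) O2 consumed = 1.41999 × (1/2) = 0.709996 mol; remaining = 2.35 − 0.709996 = 1.64 mol; mass = 1.64 mol × 32.0 g/mol = 52.48 g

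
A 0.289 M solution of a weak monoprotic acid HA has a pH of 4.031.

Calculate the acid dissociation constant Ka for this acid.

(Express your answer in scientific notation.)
K_a = 3.00e-08

[H⁺] = 10^(−pH) = 10^(−4.031) = 9.311e-05 M. For HA ⇌ H⁺ + A⁻, Ka = x²/(C − x) = (9.311e-05)²/(0.289 − 9.311e-05) = 3.00e-08.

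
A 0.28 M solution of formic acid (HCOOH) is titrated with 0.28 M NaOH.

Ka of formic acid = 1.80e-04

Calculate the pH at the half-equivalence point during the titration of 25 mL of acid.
pH = pKa = 3.74

At the half-equivalence point, [HA] = [A⁻], so by Henderson–Hasselbalch pH = pKa + log(1) = pKa.
pKa = −log(1.80e-04) = 3.74.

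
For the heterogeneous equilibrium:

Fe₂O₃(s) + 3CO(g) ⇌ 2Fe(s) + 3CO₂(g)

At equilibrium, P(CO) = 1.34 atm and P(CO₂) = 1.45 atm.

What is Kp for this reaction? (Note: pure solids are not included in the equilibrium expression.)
K_p = 1.267

Solids (Fe₂O₃, Fe) are excluded.
Kp = P(CO₂)³/P(CO)³ = (1.45)³/(1.34)³ = 3.049/2.406 = 1.267.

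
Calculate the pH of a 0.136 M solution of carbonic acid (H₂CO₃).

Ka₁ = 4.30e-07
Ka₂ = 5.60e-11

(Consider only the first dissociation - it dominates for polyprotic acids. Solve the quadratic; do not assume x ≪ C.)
pH = 3.62

x² + Ka₁·x − Ka₁·C = 0 with Ka₁ = 4.30e-07, C = 0.136.
x = (−Ka₁ + √(Ka₁² + 4·Ka₁·C))/2 = 2.4161e-04 M, so pH = 3.62.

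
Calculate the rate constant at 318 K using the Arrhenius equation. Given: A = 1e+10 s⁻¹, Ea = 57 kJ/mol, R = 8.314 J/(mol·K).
4.33e+00 s⁻¹

k = A·exp(-Ea/(R·T)) = 1e+10·exp(-57000/(8.314·318)) = 1e+10·exp(-21.5595) = 1e+10·4.3336e-10 = 4.33e+00 s⁻¹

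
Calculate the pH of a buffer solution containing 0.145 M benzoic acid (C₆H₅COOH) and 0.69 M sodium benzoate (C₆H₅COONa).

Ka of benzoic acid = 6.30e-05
pH = 4.88

pKa = -log(6.30e-05) = 4.20. pH = pKa + log([A⁻]/[HA]) = 4.20 + log(0.69/0.145)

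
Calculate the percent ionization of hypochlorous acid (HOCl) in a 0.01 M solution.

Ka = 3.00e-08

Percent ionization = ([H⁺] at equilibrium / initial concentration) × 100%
Percent ionization = 0.173%

Let x = [H⁺]. Ka = x²/(C - x) ⇒ x² + (3.00e-08)x - (3.00e-08)(0.01) = 0. x = 1.7306e-05. Percent = (1.7306e-05/0.01) × 100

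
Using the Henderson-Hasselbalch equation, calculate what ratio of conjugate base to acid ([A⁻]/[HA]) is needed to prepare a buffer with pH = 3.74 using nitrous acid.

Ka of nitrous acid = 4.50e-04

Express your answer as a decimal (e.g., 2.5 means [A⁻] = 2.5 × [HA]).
[A⁻]/[HA] = 2.473

pKa = −log(4.50e-04) = 3.3468. pH = pKa + log([A⁻]/[HA]). 3.74 = 3.3468 + log(ratio). log(ratio) = 3.74 − 3.3468 = 0.3932. ratio = 10^(0.3932) = 2.473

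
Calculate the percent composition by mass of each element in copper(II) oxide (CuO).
Cu: 79.89%, O: 20.11%

Molar mass of CuO = 79.55 g/mol
% Cu = (1 × 63.55) / 79.55 × 100% = 63.55 / 79.55 × 100% = 79.89%
% O = (1 × 16.0) / 79.55 × 100% = 16 / 79.55 × 100% = 20.11%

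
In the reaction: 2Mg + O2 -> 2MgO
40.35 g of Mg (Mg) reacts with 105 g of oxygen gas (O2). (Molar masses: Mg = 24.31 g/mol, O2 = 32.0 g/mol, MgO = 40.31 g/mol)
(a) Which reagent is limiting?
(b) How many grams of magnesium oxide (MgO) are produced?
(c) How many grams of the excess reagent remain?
(a) Mg, (b) 66.91 g, (c) 78.44 g

Moles of Mg = 40.35 g ÷ 24.31 g/mol = 1.65981 mol
Moles of O2 = 105 g ÷ 32.0 g/mol = 3.28125 mol
Moles ÷ coefficient: Mg: 1.65981/2 = 0.8299, O2: 3.28125/1 = 3.281
(a) Mg has the smaller value, so Mg is the limiting reagent.
(b) Moles of MgO = 1.65981 mol Mg × (2/2) = 1.65981 mol; mass = 1.65981 mol × 40.31 g/mol = 66.91 g
(c) O2 consumed = 1.65981 × (1/2) = 0.829905 mol; remaining = 3.28125 − 0.829905 = 2.45134 mol; mass = 2.45134 mol × 32.0 g/mol = 78.44 g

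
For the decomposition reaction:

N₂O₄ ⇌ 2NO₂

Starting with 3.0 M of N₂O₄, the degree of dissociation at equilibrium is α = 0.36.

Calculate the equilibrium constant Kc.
K_c = 2.4300

x = α·[A]₀ = 0.36 × 3.0 = 1.08 M dissociated.
At eq: [N₂O₄] = 3.0 − 1.08 = 1.92 M; [NO₂] = 2x = 2.16 M.
Kc = [NO₂]²/[N₂O₄] = (2.16)²/1.92 = 2.43.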